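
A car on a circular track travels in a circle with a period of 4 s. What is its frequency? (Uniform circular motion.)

f = 1/T = 1/4 = 0.25 Hz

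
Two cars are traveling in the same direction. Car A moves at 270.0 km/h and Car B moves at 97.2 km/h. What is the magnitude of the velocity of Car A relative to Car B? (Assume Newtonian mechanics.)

v_rel = |v_A - v_B| = |270.0 - 97.2| = 172.8 km/h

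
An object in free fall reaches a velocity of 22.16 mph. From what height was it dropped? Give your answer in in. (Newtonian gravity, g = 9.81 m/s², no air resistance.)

v = 22.16 mph × 0.44704 = 9.90641 m/s
h = v² / (2g) = 9.90641² / (2 × 9.81) = 5.00188 m
h = 5.00188 m / 0.0254 = 196.9 in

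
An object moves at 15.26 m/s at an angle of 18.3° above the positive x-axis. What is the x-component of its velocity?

vₓ = v cos(θ) = 15.26 × cos(18.3°) = 14.49 m/s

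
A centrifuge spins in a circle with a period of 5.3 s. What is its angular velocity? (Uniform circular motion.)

ω = 2π/T = 2π/5.3 = 1.1855 rad/s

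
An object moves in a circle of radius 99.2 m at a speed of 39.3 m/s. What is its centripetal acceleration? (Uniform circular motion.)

a_c = v²/r = 39.3²/99.2 = 1544.49/99.2 = 15.57 m/s²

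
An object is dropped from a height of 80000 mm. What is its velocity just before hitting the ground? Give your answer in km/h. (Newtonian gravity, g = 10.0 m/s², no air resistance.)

h = 80000 mm × 0.001 = 80.0 m
v = √(2gh) = √(2 × 10.0 × 80.0) = 40.0 m/s
v = 40.0 m/s / 0.2777777777777778 = 144.0 km/h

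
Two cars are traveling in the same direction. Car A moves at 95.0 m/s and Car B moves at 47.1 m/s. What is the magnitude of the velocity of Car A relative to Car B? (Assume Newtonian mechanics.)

v_rel = |v_A - v_B| = |95.0 - 47.1| = 47.9 m/s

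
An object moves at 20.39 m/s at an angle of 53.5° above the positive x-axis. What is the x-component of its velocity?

vₓ = v cos(θ) = 20.39 × cos(53.5°) = 12.13 m/s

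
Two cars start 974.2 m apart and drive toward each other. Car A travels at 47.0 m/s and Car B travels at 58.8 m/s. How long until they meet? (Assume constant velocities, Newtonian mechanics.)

Combined speed: v_combined = 47.0 + 58.8 = 105.8 m/s
Time to meet: t = d/v_combined = 974.2/105.8 = 9.21 s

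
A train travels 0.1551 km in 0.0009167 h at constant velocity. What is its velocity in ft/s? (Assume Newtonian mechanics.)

d = 0.1551 km × 1000.0 = 155.1 m
t = 0.0009167 h × 3600.0 = 3.30012 s
v = d / t = 155.1 / 3.30012 = 46.9983 m/s
v = 46.9983 m/s / 0.3048 = 154.2 ft/s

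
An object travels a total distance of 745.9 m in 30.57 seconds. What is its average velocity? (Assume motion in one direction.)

v_avg = Δd / Δt = 745.9 / 30.57 = 24.4 m/s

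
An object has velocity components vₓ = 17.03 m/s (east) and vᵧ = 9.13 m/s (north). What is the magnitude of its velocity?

|v| = √(vₓ² + vᵧ²) = √(17.03² + 9.13²) = √(373.3778) = 19.32 m/s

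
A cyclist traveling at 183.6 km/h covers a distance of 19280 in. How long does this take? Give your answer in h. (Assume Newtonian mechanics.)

d = 19280 in × 0.0254 = 489.712 m
v = 183.6 km/h × 0.2777777777777778 = 51.0 m/s
t = d / v = 489.712 / 51.0 = 9.6022 s
t = 9.6022 s / 3600.0 = 0.002667 h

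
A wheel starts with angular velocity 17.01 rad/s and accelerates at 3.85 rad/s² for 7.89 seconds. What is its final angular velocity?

ω = ω₀ + αt = 17.01 + 3.85 × 7.89 = 47.39 rad/s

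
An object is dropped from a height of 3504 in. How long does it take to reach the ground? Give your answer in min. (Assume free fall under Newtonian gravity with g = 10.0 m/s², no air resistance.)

h = 3504 in × 0.0254 = 89.0016 m
t = √(2h/g) = √(2 × 89.0016 / 10.0) = 4.21904 s
t = 4.21904 s / 60.0 = 0.07032 min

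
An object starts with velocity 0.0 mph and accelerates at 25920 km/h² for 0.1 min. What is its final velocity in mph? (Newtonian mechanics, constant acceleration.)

v₀ = 0.0 mph × 0.44704 = 0.0 m/s
a = 25920 km/h² × 7.716049382716049e-05 = 2.0 m/s²
t = 0.1 min × 60.0 = 6.0 s
v = v₀ + a × t = 0.0 + 2.0 × 6.0 = 12.0 m/s
v = 12.0 m/s / 0.44704 = 26.84 mph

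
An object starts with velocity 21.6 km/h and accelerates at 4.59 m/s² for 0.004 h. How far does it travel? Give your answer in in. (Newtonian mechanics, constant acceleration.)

v₀ = 21.6 km/h × 0.2777777777777778 = 6.0 m/s
t = 0.004 h × 3600.0 = 14.4 s
d = v₀ × t + ½ × a × t² = 6.0 × 14.4 + 0.5 × 4.59 × 14.4² = 562.291 m
d = 562.291 m / 0.0254 = 22140 in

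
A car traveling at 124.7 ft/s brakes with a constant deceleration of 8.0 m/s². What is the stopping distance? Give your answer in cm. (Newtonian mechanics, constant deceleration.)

v₀ = 124.7 ft/s × 0.3048 = 38.0086 m/s
d = v₀² / (2a) = 38.0086² / (2 × 8.0) = 1444.65 / 16.0 = 90.2906 m
d = 90.2906 m / 0.01 = 9029 cm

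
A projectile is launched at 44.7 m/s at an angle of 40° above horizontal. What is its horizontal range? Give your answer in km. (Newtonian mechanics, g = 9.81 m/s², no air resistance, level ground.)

R = v₀² × sin(2θ) / g = 44.7² × sin(2 × 40°) / 9.81 = 1998.09 × 0.984808 / 9.81 = 200.585 m
R = 200.585 m / 1000.0 = 0.2006 km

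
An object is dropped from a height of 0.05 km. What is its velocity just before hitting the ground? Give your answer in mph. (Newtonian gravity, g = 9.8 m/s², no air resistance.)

h = 0.05 km × 1000.0 = 50.0 m
v = √(2gh) = √(2 × 9.8 × 50.0) = 31.305 m/s
v = 31.305 m/s / 0.44704 = 70.03 mph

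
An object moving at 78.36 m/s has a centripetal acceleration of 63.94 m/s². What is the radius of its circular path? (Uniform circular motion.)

r = v²/a_c = 78.36²/63.94 = 96.03 m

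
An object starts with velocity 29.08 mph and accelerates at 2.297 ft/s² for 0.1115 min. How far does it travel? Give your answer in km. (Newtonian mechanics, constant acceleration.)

v₀ = 29.08 mph × 0.44704 = 12.9999 m/s
a = 2.297 ft/s² × 0.3048 = 0.700126 m/s²
t = 0.1115 min × 60.0 = 6.69 s
d = v₀ × t + ½ × a × t² = 12.9999 × 6.69 + 0.5 × 0.700126 × 6.69² = 102.637 m
d = 102.637 m / 1000.0 = 0.1026 km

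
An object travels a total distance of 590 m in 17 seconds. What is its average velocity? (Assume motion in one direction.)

v_avg = Δd / Δt = 590 / 17 = 34.71 m/s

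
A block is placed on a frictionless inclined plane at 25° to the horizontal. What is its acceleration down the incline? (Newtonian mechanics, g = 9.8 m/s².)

a = g sin(θ) = 9.8 × sin(25°) = 9.8 × 0.4226 = 4.14 m/s²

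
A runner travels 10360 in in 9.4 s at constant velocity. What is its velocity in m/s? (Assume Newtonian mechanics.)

d = 10360 in × 0.0254 = 263.144 m
v = d / t = 263.144 / 9.4 = 27.99 m/s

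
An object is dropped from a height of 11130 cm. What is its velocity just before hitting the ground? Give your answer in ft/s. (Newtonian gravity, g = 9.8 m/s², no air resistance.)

h = 11130 cm × 0.01 = 111.3 m
v = √(2gh) = √(2 × 9.8 × 111.3) = 46.7063 m/s
v = 46.7063 m/s / 0.3048 = 153.2 ft/s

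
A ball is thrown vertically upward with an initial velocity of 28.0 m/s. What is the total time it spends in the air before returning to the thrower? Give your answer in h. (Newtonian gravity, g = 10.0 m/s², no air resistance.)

t_total = 2 × v₀ / g = 2 × 28.0 / 10.0 = 5.6 s
t_total = 5.6 s / 3600.0 = 0.001556 h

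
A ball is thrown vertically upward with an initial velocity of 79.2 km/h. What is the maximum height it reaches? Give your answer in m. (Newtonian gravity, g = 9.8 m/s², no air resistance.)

v₀ = 79.2 km/h × 0.2777777777777778 = 22.0 m/s
h_max = v₀² / (2g) = 22.0² / (2 × 9.8) = 484.0 / 19.6 = 24.69 m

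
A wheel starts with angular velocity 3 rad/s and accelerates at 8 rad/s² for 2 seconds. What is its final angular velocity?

ω = ω₀ + αt = 3 + 8 × 2 = 19 rad/s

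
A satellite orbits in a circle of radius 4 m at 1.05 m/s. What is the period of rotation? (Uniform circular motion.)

T = 2πr/v = 2π×4/1.05 = 23.94 s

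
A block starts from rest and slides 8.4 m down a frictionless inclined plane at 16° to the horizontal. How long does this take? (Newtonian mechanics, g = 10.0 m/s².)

a = g sin(θ) = 10.0 × sin(16°) = 2.7564 m/s²
t = √(2d/a) = √(2 × 8.4 / 2.7564) = 2.47 s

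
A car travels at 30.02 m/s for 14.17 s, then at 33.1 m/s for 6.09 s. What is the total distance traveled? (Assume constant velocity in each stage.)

d₁ = v₁t₁ = 30.02 × 14.17 = 425.3834 m
d₂ = v₂t₂ = 33.1 × 6.09 = 201.579 m
d_total = 425.3834 + 201.579 = 626.96 m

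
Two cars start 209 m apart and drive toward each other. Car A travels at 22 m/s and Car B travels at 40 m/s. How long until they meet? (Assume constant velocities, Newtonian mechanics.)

Combined speed: v_combined = 22 + 40 = 62 m/s
Time to meet: t = d/v_combined = 209/62 = 3.37 s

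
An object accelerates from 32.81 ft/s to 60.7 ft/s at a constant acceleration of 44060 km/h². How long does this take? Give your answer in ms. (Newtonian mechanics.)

v₀ = 32.81 ft/s × 0.3048 = 10.0005 m/s
v = 60.7 ft/s × 0.3048 = 18.5014 m/s
a = 44060 km/h² × 7.716049382716049e-05 = 3.39969 m/s²
t = (v - v₀) / a = (18.5014 - 10.0005) / 3.39969 = 2.50049 s
t = 2.50049 s / 0.001 = 2500 ms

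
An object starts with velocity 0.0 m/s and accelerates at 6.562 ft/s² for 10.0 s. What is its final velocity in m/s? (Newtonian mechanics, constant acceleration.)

a = 6.562 ft/s² × 0.3048 = 2.0001 m/s²
v = v₀ + a × t = 0.0 + 2.0001 × 10.0 = 20.0 m/s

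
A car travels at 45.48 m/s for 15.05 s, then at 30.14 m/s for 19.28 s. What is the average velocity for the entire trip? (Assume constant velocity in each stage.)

d₁ = v₁t₁ = 45.48 × 15.05 = 684.474 m
d₂ = v₂t₂ = 30.14 × 19.28 = 581.0992 m
d_total = 1265.5732 m, t_total = 34.33 s
v_avg = d_total/t_total = 1265.5732/34.33 = 36.86 m/s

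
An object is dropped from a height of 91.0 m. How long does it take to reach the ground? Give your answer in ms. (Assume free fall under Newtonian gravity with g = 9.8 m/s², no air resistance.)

t = √(2h/g) = √(2 × 91.0 / 9.8) = 4.30946 s
t = 4.30946 s / 0.001 = 4309 ms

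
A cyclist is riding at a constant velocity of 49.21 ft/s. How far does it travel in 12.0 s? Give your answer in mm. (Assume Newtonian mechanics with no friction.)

v = 49.21 ft/s × 0.3048 = 14.9992 m/s
d = v × t = 14.9992 × 12.0 = 179.99 m
d = 179.99 m / 0.001 = 180000 mm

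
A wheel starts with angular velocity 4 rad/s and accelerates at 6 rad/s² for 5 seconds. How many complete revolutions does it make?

θ = ω₀t + ½αt² = 4×5 + ½×6×5² = 95.0 rad
Total revolutions = θ/(2π) = 95.0/(2π) = 15.12
Complete revolutions = ⌊15.12⌋ = 15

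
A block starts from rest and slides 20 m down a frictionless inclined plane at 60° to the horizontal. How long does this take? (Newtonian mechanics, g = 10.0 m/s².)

a = g sin(θ) = 10.0 × sin(60°) = 8.6603 m/s²
t = √(2d/a) = √(2 × 20 / 8.6603) = 2.15 s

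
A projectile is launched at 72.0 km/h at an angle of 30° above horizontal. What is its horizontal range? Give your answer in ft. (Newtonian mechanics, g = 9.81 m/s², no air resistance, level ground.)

v₀ = 72.0 km/h × 0.2777777777777778 = 20.0 m/s
R = v₀² × sin(2θ) / g = 20.0² × sin(2 × 30°) / 9.81 = 400.0 × 0.866025 / 9.81 = 35.3119 m
R = 35.3119 m / 0.3048 = 115.9 ft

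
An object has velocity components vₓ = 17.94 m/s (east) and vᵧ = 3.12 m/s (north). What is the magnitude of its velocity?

|v| = √(vₓ² + vᵧ²) = √(17.94² + 3.12²) = √(331.578) = 18.21 m/s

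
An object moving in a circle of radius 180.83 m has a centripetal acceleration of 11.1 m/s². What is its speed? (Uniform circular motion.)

v = √(a_c × r) = √(11.1 × 180.83) = 44.8 m/s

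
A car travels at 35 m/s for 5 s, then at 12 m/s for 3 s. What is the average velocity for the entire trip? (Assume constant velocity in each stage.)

d₁ = v₁t₁ = 35 × 5 = 175 m
d₂ = v₂t₂ = 12 × 3 = 36 m
d_total = 211 m, t_total = 8 s
v_avg = d_total/t_total = 211/8 = 26.38 m/s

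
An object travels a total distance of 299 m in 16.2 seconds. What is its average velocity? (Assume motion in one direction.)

v_avg = Δd / Δt = 299 / 16.2 = 18.46 m/s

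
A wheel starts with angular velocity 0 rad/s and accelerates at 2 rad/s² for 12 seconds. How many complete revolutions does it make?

θ = ω₀t + ½αt² = 0×12 + ½×2×12² = 144.0 rad
Total revolutions = θ/(2π) = 144.0/(2π) = 22.92
Complete revolutions = ⌊22.92⌋ = 22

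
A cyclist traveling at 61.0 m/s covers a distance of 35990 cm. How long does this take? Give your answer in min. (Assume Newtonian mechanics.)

d = 35990 cm × 0.01 = 359.9 m
t = d / v = 359.9 / 61.0 = 5.9 s
t = 5.9 s / 60.0 = 0.09833 min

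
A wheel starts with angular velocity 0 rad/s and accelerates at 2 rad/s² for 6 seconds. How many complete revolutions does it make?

θ = ω₀t + ½αt² = 0×6 + ½×2×6² = 36.0 rad
Total revolutions = θ/(2π) = 36.0/(2π) = 5.73
Complete revolutions = ⌊5.73⌋ = 5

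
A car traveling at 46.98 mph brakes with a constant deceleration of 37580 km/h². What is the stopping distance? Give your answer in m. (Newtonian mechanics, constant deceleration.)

v₀ = 46.98 mph × 0.44704 = 21.0019 m/s
a = 37580 km/h² × 7.716049382716049e-05 = 2.89969 m/s²
d = v₀² / (2a) = 21.0019² / (2 × 2.89969) = 441.08 / 5.79938 = 76.06 m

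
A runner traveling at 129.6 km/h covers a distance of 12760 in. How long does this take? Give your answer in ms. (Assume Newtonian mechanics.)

d = 12760 in × 0.0254 = 324.104 m
v = 129.6 km/h × 0.2777777777777778 = 36.0 m/s
t = d / v = 324.104 / 36.0 = 9.00289 s
t = 9.00289 s / 0.001 = 9003 ms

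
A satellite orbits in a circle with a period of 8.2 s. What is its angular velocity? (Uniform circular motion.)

ω = 2π/T = 2π/8.2 = 0.7662 rad/s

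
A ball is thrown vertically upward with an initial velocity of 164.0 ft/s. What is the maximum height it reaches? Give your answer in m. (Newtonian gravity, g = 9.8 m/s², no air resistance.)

v₀ = 164.0 ft/s × 0.3048 = 49.9872 m/s
h_max = v₀² / (2g) = 49.9872² / (2 × 9.8) = 2498.72 / 19.6 = 127.5 m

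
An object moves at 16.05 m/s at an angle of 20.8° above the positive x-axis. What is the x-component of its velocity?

vₓ = v cos(θ) = 16.05 × cos(20.8°) = 15.0 m/s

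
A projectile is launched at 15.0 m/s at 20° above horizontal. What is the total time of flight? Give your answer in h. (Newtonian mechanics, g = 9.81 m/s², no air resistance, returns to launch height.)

T = 2 × v₀ × sin(θ) / g = 2 × 15.0 × sin(20°) / 9.81 = 2 × 15.0 × 0.34202 / 9.81 = 1.04593 s
T = 1.04593 s / 3600.0 = 0.0002905 h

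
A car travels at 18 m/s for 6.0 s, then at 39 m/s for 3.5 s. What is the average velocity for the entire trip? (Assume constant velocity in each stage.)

d₁ = v₁t₁ = 18 × 6.0 = 108.0 m
d₂ = v₂t₂ = 39 × 3.5 = 136.5 m
d_total = 244.5 m, t_total = 9.5 s
v_avg = d_total/t_total = 244.5/9.5 = 25.74 m/s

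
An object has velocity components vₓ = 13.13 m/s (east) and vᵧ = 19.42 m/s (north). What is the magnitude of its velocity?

|v| = √(vₓ² + vᵧ²) = √(13.13² + 19.42²) = √(549.5333) = 23.44 m/s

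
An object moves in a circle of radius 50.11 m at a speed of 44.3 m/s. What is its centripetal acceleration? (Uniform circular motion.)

a_c = v²/r = 44.3²/50.11 = 1962.49/50.11 = 39.16 m/s²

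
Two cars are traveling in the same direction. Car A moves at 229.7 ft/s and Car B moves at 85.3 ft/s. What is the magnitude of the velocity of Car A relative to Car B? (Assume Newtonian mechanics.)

v_rel = |v_A - v_B| = |229.7 - 85.3| = 144.4 ft/s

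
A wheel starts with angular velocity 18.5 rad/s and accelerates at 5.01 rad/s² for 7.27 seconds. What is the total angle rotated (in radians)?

θ = ω₀t + ½αt² = 18.5×7.27 + ½×5.01×7.27² = 266.89 rad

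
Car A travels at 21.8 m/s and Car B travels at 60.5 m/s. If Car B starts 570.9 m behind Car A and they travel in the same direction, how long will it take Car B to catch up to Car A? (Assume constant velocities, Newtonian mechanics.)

Relative speed: v_rel = 60.5 - 21.8 = 38.7 m/s
Time to catch: t = d₀/v_rel = 570.9/38.7 = 14.75 s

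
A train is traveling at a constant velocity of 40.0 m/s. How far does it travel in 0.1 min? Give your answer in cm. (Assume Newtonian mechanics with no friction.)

t = 0.1 min × 60.0 = 6.0 s
d = v × t = 40.0 × 6.0 = 240.0 m
d = 240.0 m / 0.01 = 24000 cm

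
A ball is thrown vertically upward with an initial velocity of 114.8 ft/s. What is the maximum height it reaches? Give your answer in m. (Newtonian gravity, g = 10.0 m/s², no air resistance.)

v₀ = 114.8 ft/s × 0.3048 = 34.991 m/s
h_max = v₀² / (2g) = 34.991² / (2 × 10.0) = 1224.37 / 20.0 = 61.22 m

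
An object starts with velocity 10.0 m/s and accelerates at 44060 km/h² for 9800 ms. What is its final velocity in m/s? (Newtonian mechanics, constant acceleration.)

a = 44060 km/h² × 7.716049382716049e-05 = 3.39969 m/s²
t = 9800 ms × 0.001 = 9.8 s
v = v₀ + a × t = 10.0 + 3.39969 × 9.8 = 43.32 m/s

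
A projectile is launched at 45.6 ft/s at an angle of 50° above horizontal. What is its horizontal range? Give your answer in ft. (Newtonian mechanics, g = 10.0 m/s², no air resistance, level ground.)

v₀ = 45.6 ft/s × 0.3048 = 13.8989 m/s
R = v₀² × sin(2θ) / g = 13.8989² × sin(2 × 50°) / 10.0 = 193.179 × 0.984808 / 10.0 = 19.0244 m
R = 19.0244 m / 0.3048 = 62.42 ft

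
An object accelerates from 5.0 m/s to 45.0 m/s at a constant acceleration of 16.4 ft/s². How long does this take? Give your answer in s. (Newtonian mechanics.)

a = 16.4 ft/s² × 0.3048 = 4.99872 m/s²
t = (v - v₀) / a = (45.0 - 5.0) / 4.99872 = 8.002 s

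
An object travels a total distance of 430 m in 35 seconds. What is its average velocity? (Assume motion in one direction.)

v_avg = Δd / Δt = 430 / 35 = 12.29 m/s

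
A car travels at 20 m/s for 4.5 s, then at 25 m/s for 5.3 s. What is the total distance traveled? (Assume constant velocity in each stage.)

d₁ = v₁t₁ = 20 × 4.5 = 90.0 m
d₂ = v₂t₂ = 25 × 5.3 = 132.5 m
d_total = 90.0 + 132.5 = 222.5 m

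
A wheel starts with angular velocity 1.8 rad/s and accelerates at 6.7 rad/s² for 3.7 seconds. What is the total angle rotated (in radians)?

θ = ω₀t + ½αt² = 1.8×3.7 + ½×6.7×3.7² = 52.52 rad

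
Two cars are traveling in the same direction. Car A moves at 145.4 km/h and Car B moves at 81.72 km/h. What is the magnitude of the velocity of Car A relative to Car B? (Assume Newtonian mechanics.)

v_rel = |v_A - v_B| = |145.4 - 81.72| = 63.68 km/h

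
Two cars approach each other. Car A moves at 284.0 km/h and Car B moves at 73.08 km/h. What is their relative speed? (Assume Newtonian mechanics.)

v_rel = v_A + v_B = 284.0 + 73.08 = 357.08 km/h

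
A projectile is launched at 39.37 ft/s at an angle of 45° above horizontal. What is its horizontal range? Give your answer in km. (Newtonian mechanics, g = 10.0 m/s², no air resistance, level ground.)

v₀ = 39.37 ft/s × 0.3048 = 12.0 m/s
R = v₀² × sin(2θ) / g = 12.0² × sin(2 × 45°) / 10.0 = 144.0 × 1.0 / 10.0 = 14.4 m
R = 14.4 m / 1000.0 = 0.0144 km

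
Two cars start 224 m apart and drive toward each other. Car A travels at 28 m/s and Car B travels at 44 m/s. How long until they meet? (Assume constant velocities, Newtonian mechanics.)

Combined speed: v_combined = 28 + 44 = 72 m/s
Time to meet: t = d/v_combined = 224/72 = 3.11 s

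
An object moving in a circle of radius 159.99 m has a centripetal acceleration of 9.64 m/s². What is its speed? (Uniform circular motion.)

v = √(a_c × r) = √(9.64 × 159.99) = 39.27 m/s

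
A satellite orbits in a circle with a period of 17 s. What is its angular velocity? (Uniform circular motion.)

ω = 2π/T = 2π/17 = 0.3696 rad/s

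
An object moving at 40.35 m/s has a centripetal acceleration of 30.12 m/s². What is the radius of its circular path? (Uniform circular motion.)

r = v²/a_c = 40.35²/30.12 = 54.05 m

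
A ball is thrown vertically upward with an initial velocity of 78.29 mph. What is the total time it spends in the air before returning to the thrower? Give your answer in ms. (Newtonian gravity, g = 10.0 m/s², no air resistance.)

v₀ = 78.29 mph × 0.44704 = 34.9988 m/s
t_total = 2 × v₀ / g = 2 × 34.9988 / 10.0 = 6.99976 s
t_total = 6.99976 s / 0.001 = 7000 ms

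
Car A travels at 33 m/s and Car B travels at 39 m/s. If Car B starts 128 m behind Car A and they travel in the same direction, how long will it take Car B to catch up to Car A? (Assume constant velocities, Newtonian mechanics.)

Relative speed: v_rel = 39 - 33 = 6 m/s
Time to catch: t = d₀/v_rel = 128/6 = 21.33 s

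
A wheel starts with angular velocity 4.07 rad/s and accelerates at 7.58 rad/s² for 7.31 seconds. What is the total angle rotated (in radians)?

θ = ω₀t + ½αt² = 4.07×7.31 + ½×7.58×7.31² = 232.27 rad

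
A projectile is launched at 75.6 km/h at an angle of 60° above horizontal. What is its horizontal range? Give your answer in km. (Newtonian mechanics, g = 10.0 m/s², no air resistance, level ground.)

v₀ = 75.6 km/h × 0.2777777777777778 = 21.0 m/s
R = v₀² × sin(2θ) / g = 21.0² × sin(2 × 60°) / 10.0 = 441.0 × 0.866025 / 10.0 = 38.1917 m
R = 38.1917 m / 1000.0 = 0.03819 km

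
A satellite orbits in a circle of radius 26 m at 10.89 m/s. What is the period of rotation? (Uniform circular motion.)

T = 2πr/v = 2π×26/10.89 = 15.0 s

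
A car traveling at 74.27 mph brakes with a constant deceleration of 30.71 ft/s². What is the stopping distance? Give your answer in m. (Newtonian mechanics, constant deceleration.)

v₀ = 74.27 mph × 0.44704 = 33.2017 m/s
a = 30.71 ft/s² × 0.3048 = 9.36041 m/s²
d = v₀² / (2a) = 33.2017² / (2 × 9.36041) = 1102.35 / 18.7208 = 58.88 m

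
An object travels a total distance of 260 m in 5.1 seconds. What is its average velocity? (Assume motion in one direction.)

v_avg = Δd / Δt = 260 / 5.1 = 50.98 m/s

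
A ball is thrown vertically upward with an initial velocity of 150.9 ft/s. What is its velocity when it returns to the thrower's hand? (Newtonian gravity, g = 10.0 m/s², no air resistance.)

By conservation of energy (no air resistance), the ball returns to the throw height with the same speed as launch, but directed downward.
|v_ground| = v₀ = 150.9 ft/s
v_ground = 150.9 ft/s (downward)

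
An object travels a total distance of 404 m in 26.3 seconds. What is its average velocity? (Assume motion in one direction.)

v_avg = Δd / Δt = 404 / 26.3 = 15.36 m/s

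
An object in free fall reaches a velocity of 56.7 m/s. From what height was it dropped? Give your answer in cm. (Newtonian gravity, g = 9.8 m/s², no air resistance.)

h = v² / (2g) = 56.7² / (2 × 9.8) = 164.025 m
h = 164.025 m / 0.01 = 16400 cm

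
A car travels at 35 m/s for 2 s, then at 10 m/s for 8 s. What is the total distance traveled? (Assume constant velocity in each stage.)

d₁ = v₁t₁ = 35 × 2 = 70 m
d₂ = v₂t₂ = 10 × 8 = 80 m
d_total = 70 + 80 = 150 m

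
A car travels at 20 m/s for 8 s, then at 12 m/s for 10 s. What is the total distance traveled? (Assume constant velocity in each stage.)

d₁ = v₁t₁ = 20 × 8 = 160 m
d₂ = v₂t₂ = 12 × 10 = 120 m
d_total = 160 + 120 = 280 m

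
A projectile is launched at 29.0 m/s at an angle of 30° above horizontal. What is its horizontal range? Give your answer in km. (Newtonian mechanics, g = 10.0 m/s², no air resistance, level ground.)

R = v₀² × sin(2θ) / g = 29.0² × sin(2 × 30°) / 10.0 = 841.0 × 0.866025 / 10.0 = 72.8327 m
R = 72.8327 m / 1000.0 = 0.07283 km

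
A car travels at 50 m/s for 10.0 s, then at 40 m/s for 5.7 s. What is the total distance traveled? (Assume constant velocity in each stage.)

d₁ = v₁t₁ = 50 × 10.0 = 500.0 m
d₂ = v₂t₂ = 40 × 5.7 = 228.0 m
d_total = 500.0 + 228.0 = 728.0 m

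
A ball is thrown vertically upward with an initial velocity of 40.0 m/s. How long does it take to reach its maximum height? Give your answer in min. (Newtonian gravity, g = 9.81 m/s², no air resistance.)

t_up = v₀ / g = 40.0 / 9.81 = 4.07747 s
t_up = 4.07747 s / 60.0 = 0.06796 min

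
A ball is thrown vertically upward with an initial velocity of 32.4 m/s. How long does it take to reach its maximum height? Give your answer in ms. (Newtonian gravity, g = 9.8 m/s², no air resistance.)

t_up = v₀ / g = 32.4 / 9.8 = 3.30612 s
t_up = 3.30612 s / 0.001 = 3306 ms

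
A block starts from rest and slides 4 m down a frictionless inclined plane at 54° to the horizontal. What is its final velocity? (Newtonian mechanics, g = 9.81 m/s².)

a = g sin(θ) = 9.81 × sin(54°) = 7.9365 m/s²
v = √(2ad) = √(2 × 7.9365 × 4) = 7.97 m/s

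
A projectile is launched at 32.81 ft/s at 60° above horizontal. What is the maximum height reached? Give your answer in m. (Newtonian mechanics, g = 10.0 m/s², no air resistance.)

v₀ = 32.81 ft/s × 0.3048 = 10.0005 m/s
H = v₀² × sin²(θ) / (2g) = 10.0005² × sin(60°)² / (2 × 10.0) = 100.01 × 0.75 / 20.0 = 3.75 m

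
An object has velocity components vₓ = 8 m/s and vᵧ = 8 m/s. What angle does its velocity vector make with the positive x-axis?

θ = arctan(vᵧ/vₓ) = arctan(8/8) = 45.0°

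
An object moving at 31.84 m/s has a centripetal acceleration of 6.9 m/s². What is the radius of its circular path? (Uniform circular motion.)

r = v²/a_c = 31.84²/6.9 = 146.93 m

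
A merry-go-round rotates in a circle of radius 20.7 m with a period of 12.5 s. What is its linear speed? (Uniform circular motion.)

v = 2πr/T = 2π×20.7/12.5 = 10.4 m/s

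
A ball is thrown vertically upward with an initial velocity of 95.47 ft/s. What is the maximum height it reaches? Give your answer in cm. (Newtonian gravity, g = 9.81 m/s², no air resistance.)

v₀ = 95.47 ft/s × 0.3048 = 29.0993 m/s
h_max = v₀² / (2g) = 29.0993² / (2 × 9.81) = 846.769 / 19.62 = 43.1585 m
h_max = 43.1585 m / 0.01 = 4316 cm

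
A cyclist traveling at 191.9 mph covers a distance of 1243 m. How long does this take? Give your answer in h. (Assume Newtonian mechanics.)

v = 191.9 mph × 0.44704 = 85.787 m/s
t = d / v = 1243 / 85.787 = 14.4894 s
t = 14.4894 s / 3600.0 = 0.004025 h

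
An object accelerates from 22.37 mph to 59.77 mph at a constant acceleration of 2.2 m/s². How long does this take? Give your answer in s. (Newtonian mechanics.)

v₀ = 22.37 mph × 0.44704 = 10.0003 m/s
v = 59.77 mph × 0.44704 = 26.7196 m/s
t = (v - v₀) / a = (26.7196 - 10.0003) / 2.2 = 7.6 s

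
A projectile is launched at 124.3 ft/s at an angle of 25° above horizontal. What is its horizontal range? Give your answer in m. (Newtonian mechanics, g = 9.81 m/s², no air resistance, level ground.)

v₀ = 124.3 ft/s × 0.3048 = 37.8866 m/s
R = v₀² × sin(2θ) / g = 37.8866² × sin(2 × 25°) / 9.81 = 1435.39 × 0.766044 / 9.81 = 112.1 m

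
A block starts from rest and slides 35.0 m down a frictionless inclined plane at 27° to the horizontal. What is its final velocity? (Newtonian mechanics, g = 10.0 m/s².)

a = g sin(θ) = 10.0 × sin(27°) = 4.5399 m/s²
v = √(2ad) = √(2 × 4.5399 × 35.0) = 17.83 m/s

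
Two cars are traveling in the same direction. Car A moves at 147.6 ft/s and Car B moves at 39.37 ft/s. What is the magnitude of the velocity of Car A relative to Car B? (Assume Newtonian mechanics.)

v_rel = |v_A - v_B| = |147.6 - 39.37| = 108.23 ft/s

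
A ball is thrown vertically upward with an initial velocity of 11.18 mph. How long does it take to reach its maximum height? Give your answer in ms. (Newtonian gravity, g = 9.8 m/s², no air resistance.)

v₀ = 11.18 mph × 0.44704 = 4.99791 m/s
t_up = v₀ / g = 4.99791 / 9.8 = 0.509991 s
t_up = 0.509991 s / 0.001 = 510.0 ms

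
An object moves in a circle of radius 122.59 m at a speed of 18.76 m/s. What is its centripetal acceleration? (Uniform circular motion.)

a_c = v²/r = 18.76²/122.59 = 351.9376/122.59 = 2.87 m/s²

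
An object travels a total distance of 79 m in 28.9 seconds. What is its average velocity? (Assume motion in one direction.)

v_avg = Δd / Δt = 79 / 28.9 = 2.73 m/s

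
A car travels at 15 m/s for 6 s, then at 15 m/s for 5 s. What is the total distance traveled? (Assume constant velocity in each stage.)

d₁ = v₁t₁ = 15 × 6 = 90 m
d₂ = v₂t₂ = 15 × 5 = 75 m
d_total = 90 + 75 = 165 m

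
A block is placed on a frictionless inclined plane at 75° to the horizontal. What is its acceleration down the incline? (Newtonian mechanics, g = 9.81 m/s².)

a = g sin(θ) = 9.81 × sin(75°) = 9.81 × 0.9659 = 9.48 m/s²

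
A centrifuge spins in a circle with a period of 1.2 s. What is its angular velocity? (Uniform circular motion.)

ω = 2π/T = 2π/1.2 = 5.236 rad/s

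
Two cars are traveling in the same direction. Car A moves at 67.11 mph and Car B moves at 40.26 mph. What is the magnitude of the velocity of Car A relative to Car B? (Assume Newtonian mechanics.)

v_rel = |v_A - v_B| = |67.11 - 40.26| = 26.85 mph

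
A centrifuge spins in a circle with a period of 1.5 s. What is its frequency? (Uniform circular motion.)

f = 1/T = 1/1.5 = 0.6667 Hz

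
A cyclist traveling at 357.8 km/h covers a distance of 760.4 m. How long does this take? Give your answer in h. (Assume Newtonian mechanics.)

v = 357.8 km/h × 0.2777777777777778 = 99.3889 m/s
t = d / v = 760.4 / 99.3889 = 7.65075 s
t = 7.65075 s / 3600.0 = 0.002125 h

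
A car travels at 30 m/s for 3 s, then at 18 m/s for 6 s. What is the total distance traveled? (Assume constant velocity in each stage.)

d₁ = v₁t₁ = 30 × 3 = 90 m
d₂ = v₂t₂ = 18 × 6 = 108 m
d_total = 90 + 108 = 198 m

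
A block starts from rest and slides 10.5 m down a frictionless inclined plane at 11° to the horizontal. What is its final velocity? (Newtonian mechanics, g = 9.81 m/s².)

a = g sin(θ) = 9.81 × sin(11°) = 1.8718 m/s²
v = √(2ad) = √(2 × 1.8718 × 10.5) = 6.27 m/s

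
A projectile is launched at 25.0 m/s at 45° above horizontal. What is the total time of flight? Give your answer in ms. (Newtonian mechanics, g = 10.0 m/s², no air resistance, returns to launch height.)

T = 2 × v₀ × sin(θ) / g = 2 × 25.0 × sin(45°) / 10.0 = 2 × 25.0 × 0.707107 / 10.0 = 3.53554 s
T = 3.53554 s / 0.001 = 3536 ms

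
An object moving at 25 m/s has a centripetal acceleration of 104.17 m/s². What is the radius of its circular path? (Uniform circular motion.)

r = v²/a_c = 25²/104.17 = 6.0 m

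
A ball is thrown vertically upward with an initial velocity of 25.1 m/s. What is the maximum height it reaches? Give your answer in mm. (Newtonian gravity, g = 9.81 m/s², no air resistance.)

h_max = v₀² / (2g) = 25.1² / (2 × 9.81) = 630.01 / 19.62 = 32.1106 m
h_max = 32.1106 m / 0.001 = 32110 mm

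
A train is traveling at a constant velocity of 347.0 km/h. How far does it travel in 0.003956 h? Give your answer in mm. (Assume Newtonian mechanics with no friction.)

v = 347.0 km/h × 0.2777777777777778 = 96.3889 m/s
t = 0.003956 h × 3600.0 = 14.2416 s
d = v × t = 96.3889 × 14.2416 = 1372.73 m
d = 1372.73 m / 0.001 = 1373000 mm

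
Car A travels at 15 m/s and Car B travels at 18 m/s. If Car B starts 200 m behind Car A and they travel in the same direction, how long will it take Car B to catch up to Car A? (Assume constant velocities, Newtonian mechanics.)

Relative speed: v_rel = 18 - 15 = 3 m/s
Time to catch: t = d₀/v_rel = 200/3 = 66.67 s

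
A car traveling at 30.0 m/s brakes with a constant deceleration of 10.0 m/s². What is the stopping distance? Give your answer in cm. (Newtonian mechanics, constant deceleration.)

d = v₀² / (2a) = 30.0² / (2 × 10.0) = 900.0 / 20.0 = 45.0 m
d = 45.0 m / 0.01 = 4500 cm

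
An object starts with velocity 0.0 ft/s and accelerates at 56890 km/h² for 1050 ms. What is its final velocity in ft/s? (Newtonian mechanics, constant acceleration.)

v₀ = 0.0 ft/s × 0.3048 = 0.0 m/s
a = 56890 km/h² × 7.716049382716049e-05 = 4.38966 m/s²
t = 1050 ms × 0.001 = 1.05 s
v = v₀ + a × t = 0.0 + 4.38966 × 1.05 = 4.60914 m/s
v = 4.60914 m/s / 0.3048 = 15.12 ft/s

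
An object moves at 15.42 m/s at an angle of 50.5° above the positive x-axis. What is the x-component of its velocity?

vₓ = v cos(θ) = 15.42 × cos(50.5°) = 9.81 m/s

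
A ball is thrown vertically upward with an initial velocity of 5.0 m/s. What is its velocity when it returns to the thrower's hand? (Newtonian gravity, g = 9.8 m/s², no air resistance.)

By conservation of energy (no air resistance), the ball returns to the throw height with the same speed as launch, but directed downward.
|v_ground| = v₀ = 5.0 m/s
v_ground = 5.0 m/s (downward)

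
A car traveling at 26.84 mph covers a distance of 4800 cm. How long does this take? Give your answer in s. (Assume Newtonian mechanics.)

d = 4800 cm × 0.01 = 48.0 m
v = 26.84 mph × 0.44704 = 11.9986 m/s
t = d / v = 48.0 / 11.9986 = 4.0 s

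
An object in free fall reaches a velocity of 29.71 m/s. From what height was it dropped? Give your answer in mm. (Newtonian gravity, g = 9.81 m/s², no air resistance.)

h = v² / (2g) = 29.71² / (2 × 9.81) = 44.989 m
h = 44.989 m / 0.001 = 44990 mm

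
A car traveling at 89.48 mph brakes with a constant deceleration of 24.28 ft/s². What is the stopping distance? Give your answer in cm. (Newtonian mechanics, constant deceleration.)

v₀ = 89.48 mph × 0.44704 = 40.0011 m/s
a = 24.28 ft/s² × 0.3048 = 7.40054 m/s²
d = v₀² / (2a) = 40.0011² / (2 × 7.40054) = 1600.09 / 14.8011 = 108.106 m
d = 108.106 m / 0.01 = 10810 cm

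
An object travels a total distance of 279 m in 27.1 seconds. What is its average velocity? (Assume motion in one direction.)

v_avg = Δd / Δt = 279 / 27.1 = 10.3 m/s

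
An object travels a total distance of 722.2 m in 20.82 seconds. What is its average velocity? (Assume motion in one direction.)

v_avg = Δd / Δt = 722.2 / 20.82 = 34.69 m/s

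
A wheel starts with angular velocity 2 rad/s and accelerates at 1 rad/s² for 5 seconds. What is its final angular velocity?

ω = ω₀ + αt = 2 + 1 × 5 = 7 rad/s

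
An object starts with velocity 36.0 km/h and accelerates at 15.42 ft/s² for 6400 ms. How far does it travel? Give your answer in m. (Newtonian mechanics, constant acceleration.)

v₀ = 36.0 km/h × 0.2777777777777778 = 10.0 m/s
a = 15.42 ft/s² × 0.3048 = 4.70002 m/s²
t = 6400 ms × 0.001 = 6.4 s
d = v₀ × t + ½ × a × t² = 10.0 × 6.4 + 0.5 × 4.70002 × 6.4² = 160.3 m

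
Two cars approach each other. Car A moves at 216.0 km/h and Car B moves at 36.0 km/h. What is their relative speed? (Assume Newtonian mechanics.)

v_rel = v_A + v_B = 216.0 + 36.0 = 252.0 km/h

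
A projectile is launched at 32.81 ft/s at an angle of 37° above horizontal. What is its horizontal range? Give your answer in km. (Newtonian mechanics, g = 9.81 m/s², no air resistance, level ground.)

v₀ = 32.81 ft/s × 0.3048 = 10.0005 m/s
R = v₀² × sin(2θ) / g = 10.0005² × sin(2 × 37°) / 9.81 = 100.01 × 0.961262 / 9.81 = 9.79978 m
R = 9.79978 m / 1000.0 = 0.0098 km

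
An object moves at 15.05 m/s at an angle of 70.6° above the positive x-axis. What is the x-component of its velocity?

vₓ = v cos(θ) = 15.05 × cos(70.6°) = 5.0 m/s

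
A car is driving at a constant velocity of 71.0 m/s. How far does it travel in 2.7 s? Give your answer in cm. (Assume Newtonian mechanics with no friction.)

d = v × t = 71.0 × 2.7 = 191.7 m
d = 191.7 m / 0.01 = 19170 cm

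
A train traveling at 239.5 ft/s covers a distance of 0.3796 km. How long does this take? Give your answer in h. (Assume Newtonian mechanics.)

d = 0.3796 km × 1000.0 = 379.6 m
v = 239.5 ft/s × 0.3048 = 72.9996 m/s
t = d / v = 379.6 / 72.9996 = 5.20003 s
t = 5.20003 s / 3600.0 = 0.001444 h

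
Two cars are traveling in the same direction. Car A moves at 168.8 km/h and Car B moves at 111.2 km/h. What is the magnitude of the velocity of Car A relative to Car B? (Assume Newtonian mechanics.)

v_rel = |v_A - v_B| = |168.8 - 111.2| = 57.6 km/h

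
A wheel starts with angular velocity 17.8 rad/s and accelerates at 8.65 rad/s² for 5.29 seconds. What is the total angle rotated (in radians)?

θ = ω₀t + ½αt² = 17.8×5.29 + ½×8.65×5.29² = 215.19 rad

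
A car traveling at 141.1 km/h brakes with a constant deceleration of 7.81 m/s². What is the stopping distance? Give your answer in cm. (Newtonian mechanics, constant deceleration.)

v₀ = 141.1 km/h × 0.2777777777777778 = 39.1944 m/s
d = v₀² / (2a) = 39.1944² / (2 × 7.81) = 1536.2 / 15.62 = 98.3483 m
d = 98.3483 m / 0.01 = 9835 cm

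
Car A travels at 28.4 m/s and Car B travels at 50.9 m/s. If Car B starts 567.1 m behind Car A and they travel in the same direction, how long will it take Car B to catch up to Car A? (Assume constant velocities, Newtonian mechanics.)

Relative speed: v_rel = 50.9 - 28.4 = 22.5 m/s
Time to catch: t = d₀/v_rel = 567.1/22.5 = 25.2 s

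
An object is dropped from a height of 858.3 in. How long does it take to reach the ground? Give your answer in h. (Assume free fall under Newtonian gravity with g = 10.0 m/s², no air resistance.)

h = 858.3 in × 0.0254 = 21.8008 m
t = √(2h/g) = √(2 × 21.8008 / 10.0) = 2.0881 s
t = 2.0881 s / 3600.0 = 0.00058 h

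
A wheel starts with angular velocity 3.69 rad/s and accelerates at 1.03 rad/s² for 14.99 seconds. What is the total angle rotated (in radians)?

θ = ω₀t + ½αt² = 3.69×14.99 + ½×1.03×14.99² = 171.03 rad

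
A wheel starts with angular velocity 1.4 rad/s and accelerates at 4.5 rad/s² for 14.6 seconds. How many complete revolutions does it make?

θ = ω₀t + ½αt² = 1.4×14.6 + ½×4.5×14.6² = 500.05 rad
Total revolutions = θ/(2π) = 500.05/(2π) = 79.59
Complete revolutions = ⌊79.59⌋ = 79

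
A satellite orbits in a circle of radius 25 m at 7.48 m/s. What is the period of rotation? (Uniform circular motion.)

T = 2πr/v = 2π×25/7.48 = 21.0 s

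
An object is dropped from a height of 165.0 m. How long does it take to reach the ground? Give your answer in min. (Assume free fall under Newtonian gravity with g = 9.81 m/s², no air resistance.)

t = √(2h/g) = √(2 × 165.0 / 9.81) = 5.79993 s
t = 5.79993 s / 60.0 = 0.09667 min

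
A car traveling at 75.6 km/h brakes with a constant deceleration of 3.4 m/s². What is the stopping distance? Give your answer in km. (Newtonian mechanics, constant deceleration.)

v₀ = 75.6 km/h × 0.2777777777777778 = 21.0 m/s
d = v₀² / (2a) = 21.0² / (2 × 3.4) = 441.0 / 6.8 = 64.8529 m
d = 64.8529 m / 1000.0 = 0.06485 km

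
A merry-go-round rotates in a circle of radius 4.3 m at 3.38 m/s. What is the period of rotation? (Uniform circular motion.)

T = 2πr/v = 2π×4.3/3.38 = 7.99 s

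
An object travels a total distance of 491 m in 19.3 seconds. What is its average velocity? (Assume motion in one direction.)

v_avg = Δd / Δt = 491 / 19.3 = 25.44 m/s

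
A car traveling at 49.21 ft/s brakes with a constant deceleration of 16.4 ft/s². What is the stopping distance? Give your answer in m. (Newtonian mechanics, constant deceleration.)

v₀ = 49.21 ft/s × 0.3048 = 14.9992 m/s
a = 16.4 ft/s² × 0.3048 = 4.99872 m/s²
d = v₀² / (2a) = 14.9992² / (2 × 4.99872) = 224.976 / 9.99744 = 22.5 m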